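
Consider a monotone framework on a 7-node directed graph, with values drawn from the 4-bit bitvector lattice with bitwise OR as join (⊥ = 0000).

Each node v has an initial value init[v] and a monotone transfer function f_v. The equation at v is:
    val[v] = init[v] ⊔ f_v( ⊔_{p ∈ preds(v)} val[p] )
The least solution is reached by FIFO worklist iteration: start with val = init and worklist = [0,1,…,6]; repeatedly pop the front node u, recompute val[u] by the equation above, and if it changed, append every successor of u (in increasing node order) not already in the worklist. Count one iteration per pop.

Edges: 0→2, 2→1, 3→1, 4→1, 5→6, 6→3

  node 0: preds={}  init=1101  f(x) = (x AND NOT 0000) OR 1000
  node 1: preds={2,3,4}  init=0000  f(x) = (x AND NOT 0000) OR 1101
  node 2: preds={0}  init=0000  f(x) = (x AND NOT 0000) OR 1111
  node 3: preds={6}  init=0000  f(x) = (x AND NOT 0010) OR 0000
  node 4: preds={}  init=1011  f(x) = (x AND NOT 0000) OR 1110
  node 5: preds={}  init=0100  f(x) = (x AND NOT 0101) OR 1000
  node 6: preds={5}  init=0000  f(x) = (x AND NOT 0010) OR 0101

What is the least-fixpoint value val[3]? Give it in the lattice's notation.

Worklist (10 pops):
  #1 pop 0: in=0000 → 1101 (no change)
  #2 pop 1: in=1011 → 1111 (was 0000); enqueue []
  #3 pop 2: in=1101 → 1111 (was 0000); enqueue [1]
  #4 pop 3: in=0000 → 0000 (no change)
  #5 pop 4: in=0000 → 1111 (was 1011); enqueue []
  #6 pop 5: in=0000 → 1100 (was 0100); enqueue []
  #7 pop 6: in=1100 → 1101 (was 0000); enqueue [3]
  #8 pop 1: in=1111 → 1111 (no change)
  #9 pop 3: in=1101 → 1101 (was 0000); enqueue [1]
  #10 pop 1: in=1111 → 1111 (no change)

Fixpoint:
  val[0] = 1101
  val[1] = 1111
  val[2] = 1111
  val[3] = 1101
  val[4] = 1111
  val[5] = 1100
  val[6] = 1101

1101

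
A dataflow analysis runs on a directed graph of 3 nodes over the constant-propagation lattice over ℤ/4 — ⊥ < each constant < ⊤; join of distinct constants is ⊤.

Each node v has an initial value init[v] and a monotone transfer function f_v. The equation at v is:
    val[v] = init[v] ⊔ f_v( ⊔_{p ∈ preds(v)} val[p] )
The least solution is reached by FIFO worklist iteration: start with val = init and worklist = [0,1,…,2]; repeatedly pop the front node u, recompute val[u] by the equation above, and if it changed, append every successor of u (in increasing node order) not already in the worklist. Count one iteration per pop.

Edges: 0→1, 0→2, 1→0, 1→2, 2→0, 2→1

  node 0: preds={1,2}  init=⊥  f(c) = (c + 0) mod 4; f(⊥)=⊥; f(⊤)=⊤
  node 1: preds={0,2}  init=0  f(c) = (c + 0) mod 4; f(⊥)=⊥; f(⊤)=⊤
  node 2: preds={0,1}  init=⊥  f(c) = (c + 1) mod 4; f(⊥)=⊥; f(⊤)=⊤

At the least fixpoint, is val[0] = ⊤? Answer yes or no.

yes

Iteration log — 8 steps:
  step 1. node 0  ⊔preds=0  new=0  old=⊥  +wl: 
  step 2. node 1  ⊔preds=0  new=0  stable
  step 3. node 2  ⊔preds=0  new=1  old=⊥  +wl: 0,1
  step 4. node 0  ⊔preds=⊤  new=⊤  old=0  +wl: 2
  step 5. node 1  ⊔preds=⊤  new=⊤  old=0  +wl: 0
  step 6. node 2  ⊔preds=⊤  new=⊤  old=1  +wl: 1
  step 7. node 0  ⊔preds=⊤  new=⊤  stable
  step 8. node 1  ⊔preds=⊤  new=⊤  stable

Least fixpoint reached:
  node 0: ⊤
  node 1: ⊤
  node 2: ⊤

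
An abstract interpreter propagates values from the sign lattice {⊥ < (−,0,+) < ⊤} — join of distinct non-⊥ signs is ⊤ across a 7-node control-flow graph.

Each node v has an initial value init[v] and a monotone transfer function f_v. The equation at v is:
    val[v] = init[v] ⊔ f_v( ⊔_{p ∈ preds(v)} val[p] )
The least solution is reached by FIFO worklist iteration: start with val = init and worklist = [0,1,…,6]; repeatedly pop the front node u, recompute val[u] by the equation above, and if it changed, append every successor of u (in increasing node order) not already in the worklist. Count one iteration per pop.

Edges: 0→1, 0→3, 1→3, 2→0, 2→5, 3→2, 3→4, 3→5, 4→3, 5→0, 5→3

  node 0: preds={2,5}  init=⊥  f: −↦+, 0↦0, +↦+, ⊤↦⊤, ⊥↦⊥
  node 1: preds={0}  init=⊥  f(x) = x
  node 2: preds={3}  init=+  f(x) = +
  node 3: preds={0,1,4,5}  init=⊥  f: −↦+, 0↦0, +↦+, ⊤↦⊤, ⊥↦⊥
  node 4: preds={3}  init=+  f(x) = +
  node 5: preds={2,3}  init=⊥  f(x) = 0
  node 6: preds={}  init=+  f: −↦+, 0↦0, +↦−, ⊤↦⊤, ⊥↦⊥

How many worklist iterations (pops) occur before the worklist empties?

Iteration log — 15 steps:
  step 1. node 0  ⊔preds=+  new=+  old=⊥  +wl: 
  step 2. node 1  ⊔preds=+  new=+  old=⊥  +wl: 
  step 3. node 2  ⊔preds=⊥  new=+  stable
  step 4. node 3  ⊔preds=+  new=+  old=⊥  +wl: 2
  step 5. node 4  ⊔preds=+  new=+  stable
  step 6. node 5  ⊔preds=+  new=0  old=⊥  +wl: 0,3
  step 7. node 6  ⊔preds=⊥  new=+  stable
  step 8. node 2  ⊔preds=+  new=+  stable
  step 9. node 0  ⊔preds=⊤  new=⊤  old=+  +wl: 1
  step 10. node 3  ⊔preds=⊤  new=⊤  old=+  +wl: 2,4,5
  step 11. node 1  ⊔preds=⊤  new=⊤  old=+  +wl: 3
  step 12. node 2  ⊔preds=⊤  new=+  stable
  step 13. node 4  ⊔preds=⊤  new=+  stable
  step 14. node 5  ⊔preds=⊤  new=0  stable
  step 15. node 3  ⊔preds=⊤  new=⊤  stable

Least fixpoint reached:
  node 0: ⊤
  node 1: ⊤
  node 2: +
  node 3: ⊤
  node 4: +
  node 5: 0
  node 6: +

15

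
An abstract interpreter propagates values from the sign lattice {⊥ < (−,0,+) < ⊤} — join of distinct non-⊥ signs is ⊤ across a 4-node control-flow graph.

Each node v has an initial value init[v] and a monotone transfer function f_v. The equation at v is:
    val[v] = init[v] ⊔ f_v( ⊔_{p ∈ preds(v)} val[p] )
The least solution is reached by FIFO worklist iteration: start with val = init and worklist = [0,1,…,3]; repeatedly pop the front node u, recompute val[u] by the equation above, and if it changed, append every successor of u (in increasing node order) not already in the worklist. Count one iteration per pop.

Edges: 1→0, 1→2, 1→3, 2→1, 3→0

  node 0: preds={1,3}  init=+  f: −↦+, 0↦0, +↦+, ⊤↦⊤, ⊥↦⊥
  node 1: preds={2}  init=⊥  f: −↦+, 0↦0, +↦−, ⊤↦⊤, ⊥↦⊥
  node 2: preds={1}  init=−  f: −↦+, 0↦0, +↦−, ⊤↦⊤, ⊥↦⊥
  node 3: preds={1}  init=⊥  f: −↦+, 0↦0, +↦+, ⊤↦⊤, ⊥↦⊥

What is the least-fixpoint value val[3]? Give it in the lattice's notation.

Worklist (5 pops):
  #1 pop 0: in=⊥ → + (no change)
  #2 pop 1: in=− → + (was ⊥); enqueue [0]
  #3 pop 2: in=+ → − (no change)
  #4 pop 3: in=+ → + (was ⊥); enqueue []
  #5 pop 0: in=+ → + (no change)

Fixpoint:
  val[0] = +
  val[1] = +
  val[2] = −
  val[3] = +

+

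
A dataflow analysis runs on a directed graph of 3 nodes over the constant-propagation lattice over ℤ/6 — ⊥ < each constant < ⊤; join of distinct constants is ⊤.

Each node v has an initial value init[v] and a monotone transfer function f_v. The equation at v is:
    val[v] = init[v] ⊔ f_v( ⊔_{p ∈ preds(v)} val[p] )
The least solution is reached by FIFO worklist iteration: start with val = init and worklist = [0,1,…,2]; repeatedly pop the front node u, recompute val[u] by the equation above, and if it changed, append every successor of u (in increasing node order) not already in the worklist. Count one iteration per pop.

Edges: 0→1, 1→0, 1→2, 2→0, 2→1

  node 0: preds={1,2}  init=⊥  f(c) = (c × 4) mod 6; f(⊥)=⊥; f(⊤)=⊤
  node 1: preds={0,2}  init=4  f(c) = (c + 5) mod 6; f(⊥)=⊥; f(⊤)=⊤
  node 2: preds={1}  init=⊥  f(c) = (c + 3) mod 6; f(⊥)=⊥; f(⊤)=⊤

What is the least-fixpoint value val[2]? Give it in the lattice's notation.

Trace (5 dequeues):
  [1] u=0 | in 4 | out 4 | prev ⊥ | push {}
  [2] u=1 | in 4 | out ⊤ | prev 4 | push {0}
  [3] u=2 | in ⊤ | out ⊤ | prev ⊥ | push {1}
  [4] u=0 | in ⊤ | out ⊤ | prev 4 | push {}
  [5] u=1 | in ⊤ | out ⊤ | ==

Converged values:
  [0] ⊤
  [1] ⊤
  [2] ⊤

⊤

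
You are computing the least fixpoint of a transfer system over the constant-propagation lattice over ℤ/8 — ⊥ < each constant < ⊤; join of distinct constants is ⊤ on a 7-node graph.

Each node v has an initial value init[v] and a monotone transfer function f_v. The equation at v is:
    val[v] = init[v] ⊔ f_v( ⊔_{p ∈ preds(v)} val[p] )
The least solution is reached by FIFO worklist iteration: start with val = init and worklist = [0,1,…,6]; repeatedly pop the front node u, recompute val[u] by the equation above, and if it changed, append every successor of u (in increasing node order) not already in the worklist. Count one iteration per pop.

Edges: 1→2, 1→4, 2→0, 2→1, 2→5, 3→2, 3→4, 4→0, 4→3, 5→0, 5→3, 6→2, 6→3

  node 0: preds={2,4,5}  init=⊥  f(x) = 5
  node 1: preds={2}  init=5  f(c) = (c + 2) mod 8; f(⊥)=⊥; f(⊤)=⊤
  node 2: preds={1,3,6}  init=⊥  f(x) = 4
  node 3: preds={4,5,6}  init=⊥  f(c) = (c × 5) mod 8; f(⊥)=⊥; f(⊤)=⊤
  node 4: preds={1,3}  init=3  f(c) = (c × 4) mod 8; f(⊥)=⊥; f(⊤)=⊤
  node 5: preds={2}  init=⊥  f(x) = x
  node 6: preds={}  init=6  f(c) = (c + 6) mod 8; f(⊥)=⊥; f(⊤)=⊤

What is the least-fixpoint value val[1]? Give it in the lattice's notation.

⊤

Worklist (12 pops):
  #1 pop 0: in=3 → 5 (was ⊥); enqueue []
  #2 pop 1: in=⊥ → 5 (no change)
  #3 pop 2: in=⊤ → 4 (was ⊥); enqueue [0,1]
  #4 pop 3: in=⊤ → ⊤ (was ⊥); enqueue [2]
  #5 pop 4: in=⊤ → ⊤ (was 3); enqueue [3]
  #6 pop 5: in=4 → 4 (was ⊥); enqueue []
  #7 pop 6: in=⊥ → 6 (no change)
  #8 pop 0: in=⊤ → 5 (no change)
  #9 pop 1: in=4 → ⊤ (was 5); enqueue [4]
  #10 pop 2: in=⊤ → 4 (no change)
  #11 pop 3: in=⊤ → ⊤ (no change)
  #12 pop 4: in=⊤ → ⊤ (no change)

Fixpoint:
  val[0] = 5
  val[1] = ⊤
  val[2] = 4
  val[3] = ⊤
  val[4] = ⊤
  val[5] = 4
  val[6] = 6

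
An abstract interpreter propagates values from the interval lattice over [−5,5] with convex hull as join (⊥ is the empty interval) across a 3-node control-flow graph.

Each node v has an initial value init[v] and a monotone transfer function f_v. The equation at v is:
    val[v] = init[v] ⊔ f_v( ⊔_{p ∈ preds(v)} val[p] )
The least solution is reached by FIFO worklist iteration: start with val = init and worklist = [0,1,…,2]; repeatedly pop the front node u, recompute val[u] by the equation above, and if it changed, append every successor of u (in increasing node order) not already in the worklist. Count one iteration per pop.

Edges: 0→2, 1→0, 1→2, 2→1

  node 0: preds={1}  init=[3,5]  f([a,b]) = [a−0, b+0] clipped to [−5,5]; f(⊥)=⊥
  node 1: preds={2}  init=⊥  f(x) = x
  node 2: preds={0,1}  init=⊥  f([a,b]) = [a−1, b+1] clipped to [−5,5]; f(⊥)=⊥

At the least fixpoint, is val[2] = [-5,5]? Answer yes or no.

yes

Trace (27 dequeues):
  [1] u=0 | in ⊥ | out [3,5] | ==
  [2] u=1 | in ⊥ | out ⊥ | ==
  [3] u=2 | in [3,5] | out [2,5] | prev ⊥ | push {1}
  [4] u=1 | in [2,5] | out [2,5] | prev ⊥ | push {0,2}
  [5] u=0 | in [2,5] | out [2,5] | prev [3,5] | push {}
  [6] u=2 | in [2,5] | out [1,5] | prev [2,5] | push {1}
  [7] u=1 | in [1,5] | out [1,5] | prev [2,5] | push {0,2}
  [8] u=0 | in [1,5] | out [1,5] | prev [2,5] | push {}
  [9] u=2 | in [1,5] | out [0,5] | prev [1,5] | push {1}
  [10] u=1 | in [0,5] | out [0,5] | prev [1,5] | push {0,2}
  [11] u=0 | in [0,5] | out [0,5] | prev [1,5] | push {}
  [12] u=2 | in [0,5] | out [-1,5] | prev [0,5] | push {1}
  [13] u=1 | in [-1,5] | out [-1,5] | prev [0,5] | push {0,2}
  [14] u=0 | in [-1,5] | out [-1,5] | prev [0,5] | push {}
  [15] u=2 | in [-1,5] | out [-2,5] | prev [-1,5] | push {1}
  [16] u=1 | in [-2,5] | out [-2,5] | prev [-1,5] | push {0,2}
  [17] u=0 | in [-2,5] | out [-2,5] | prev [-1,5] | push {}
  [18] u=2 | in [-2,5] | out [-3,5] | prev [-2,5] | push {1}
  [19] u=1 | in [-3,5] | out [-3,5] | prev [-2,5] | push {0,2}
  [20] u=0 | in [-3,5] | out [-3,5] | prev [-2,5] | push {}
  [21] u=2 | in [-3,5] | out [-4,5] | prev [-3,5] | push {1}
  [22] u=1 | in [-4,5] | out [-4,5] | prev [-3,5] | push {0,2}
  [23] u=0 | in [-4,5] | out [-4,5] | prev [-3,5] | push {}
  [24] u=2 | in [-4,5] | out [-5,5] | prev [-4,5] | push {1}
  [25] u=1 | in [-5,5] | out [-5,5] | prev [-4,5] | push {0,2}
  [26] u=0 | in [-5,5] | out [-5,5] | prev [-4,5] | push {}
  [27] u=2 | in [-5,5] | out [-5,5] | ==

Converged values:
  [0] [-5,5]
  [1] [-5,5]
  [2] [-5,5]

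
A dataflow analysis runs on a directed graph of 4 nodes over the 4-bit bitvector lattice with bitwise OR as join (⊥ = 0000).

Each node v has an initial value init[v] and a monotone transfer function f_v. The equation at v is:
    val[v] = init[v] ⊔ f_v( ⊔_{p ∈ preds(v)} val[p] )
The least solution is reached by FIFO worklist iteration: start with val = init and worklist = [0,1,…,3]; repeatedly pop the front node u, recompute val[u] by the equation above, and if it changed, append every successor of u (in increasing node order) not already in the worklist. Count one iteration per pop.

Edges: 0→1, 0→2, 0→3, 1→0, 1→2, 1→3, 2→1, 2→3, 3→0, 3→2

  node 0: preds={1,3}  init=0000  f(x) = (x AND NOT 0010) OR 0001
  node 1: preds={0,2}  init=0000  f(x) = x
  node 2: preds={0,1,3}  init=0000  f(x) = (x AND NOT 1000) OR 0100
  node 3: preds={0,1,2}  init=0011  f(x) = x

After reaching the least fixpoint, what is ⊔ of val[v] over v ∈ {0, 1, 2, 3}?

Trace (9 dequeues):
  [1] u=0 | in 0011 | out 0001 | prev 0000 | push {}
  [2] u=1 | in 0001 | out 0001 | prev 0000 | push {0}
  [3] u=2 | in 0011 | out 0111 | prev 0000 | push {1}
  [4] u=3 | in 0111 | out 0111 | prev 0011 | push {2}
  [5] u=0 | in 0111 | out 0101 | prev 0001 | push {3}
  [6] u=1 | in 0111 | out 0111 | prev 0001 | push {0}
  [7] u=2 | in 0111 | out 0111 | ==
  [8] u=3 | in 0111 | out 0111 | ==
  [9] u=0 | in 0111 | out 0101 | ==

Converged values:
  [0] 0101
  [1] 0111
  [2] 0111
  [3] 0111

0111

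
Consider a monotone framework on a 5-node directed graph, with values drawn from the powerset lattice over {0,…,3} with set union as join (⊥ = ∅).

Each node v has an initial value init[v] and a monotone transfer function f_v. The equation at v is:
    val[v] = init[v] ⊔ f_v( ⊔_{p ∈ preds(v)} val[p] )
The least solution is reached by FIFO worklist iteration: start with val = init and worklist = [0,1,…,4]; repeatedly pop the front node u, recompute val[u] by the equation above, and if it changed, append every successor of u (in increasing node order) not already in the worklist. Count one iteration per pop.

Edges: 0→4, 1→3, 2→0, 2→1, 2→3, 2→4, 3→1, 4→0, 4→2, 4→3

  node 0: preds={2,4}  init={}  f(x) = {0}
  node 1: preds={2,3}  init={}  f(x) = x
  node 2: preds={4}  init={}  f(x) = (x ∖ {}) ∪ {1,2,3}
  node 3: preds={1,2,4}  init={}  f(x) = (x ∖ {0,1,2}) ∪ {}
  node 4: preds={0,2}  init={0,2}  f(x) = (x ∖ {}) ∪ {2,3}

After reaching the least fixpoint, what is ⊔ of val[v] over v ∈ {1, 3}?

Trace (9 dequeues):
  [1] u=0 | in {0,2} | out {0} | prev {} | push {}
  [2] u=1 | in {} | out {} | ==
  [3] u=2 | in {0,2} | out {0,1,2,3} | prev {} | push {0,1}
  [4] u=3 | in {0,1,2,3} | out {3} | prev {} | push {}
  [5] u=4 | in {0,1,2,3} | out {0,1,2,3} | prev {0,2} | push {2,3}
  [6] u=0 | in {0,1,2,3} | out {0} | ==
  [7] u=1 | in {0,1,2,3} | out {0,1,2,3} | prev {} | push {}
  [8] u=2 | in {0,1,2,3} | out {0,1,2,3} | ==
  [9] u=3 | in {0,1,2,3} | out {3} | ==

Converged values:
  [0] {0}
  [1] {0,1,2,3}
  [2] {0,1,2,3}
  [3] {3}
  [4] {0,1,2,3}

{0,1,2,3}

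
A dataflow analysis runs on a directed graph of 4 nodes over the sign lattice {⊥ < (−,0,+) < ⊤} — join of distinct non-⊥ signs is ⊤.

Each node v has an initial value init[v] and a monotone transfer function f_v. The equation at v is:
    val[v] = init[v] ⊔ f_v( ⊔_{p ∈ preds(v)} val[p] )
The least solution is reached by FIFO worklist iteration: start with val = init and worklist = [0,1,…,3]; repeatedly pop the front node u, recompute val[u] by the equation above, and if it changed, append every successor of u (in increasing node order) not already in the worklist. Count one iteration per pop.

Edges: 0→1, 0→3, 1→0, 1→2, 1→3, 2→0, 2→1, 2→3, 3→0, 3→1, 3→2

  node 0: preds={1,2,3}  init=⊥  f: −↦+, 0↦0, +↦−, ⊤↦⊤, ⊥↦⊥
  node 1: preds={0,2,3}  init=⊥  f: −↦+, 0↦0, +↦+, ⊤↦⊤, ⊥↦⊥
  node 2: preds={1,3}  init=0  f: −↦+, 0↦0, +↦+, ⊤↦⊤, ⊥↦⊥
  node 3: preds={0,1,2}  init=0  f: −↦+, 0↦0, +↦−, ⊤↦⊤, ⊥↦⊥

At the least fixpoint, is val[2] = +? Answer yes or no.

no

Iteration log — 5 steps:
  step 1. node 0  ⊔preds=0  new=0  old=⊥  +wl: 
  step 2. node 1  ⊔preds=0  new=0  old=⊥  +wl: 0
  step 3. node 2  ⊔preds=0  new=0  stable
  step 4. node 3  ⊔preds=0  new=0  stable
  step 5. node 0  ⊔preds=0  new=0  stable

Least fixpoint reached:
  node 0: 0
  node 1: 0
  node 2: 0
  node 3: 0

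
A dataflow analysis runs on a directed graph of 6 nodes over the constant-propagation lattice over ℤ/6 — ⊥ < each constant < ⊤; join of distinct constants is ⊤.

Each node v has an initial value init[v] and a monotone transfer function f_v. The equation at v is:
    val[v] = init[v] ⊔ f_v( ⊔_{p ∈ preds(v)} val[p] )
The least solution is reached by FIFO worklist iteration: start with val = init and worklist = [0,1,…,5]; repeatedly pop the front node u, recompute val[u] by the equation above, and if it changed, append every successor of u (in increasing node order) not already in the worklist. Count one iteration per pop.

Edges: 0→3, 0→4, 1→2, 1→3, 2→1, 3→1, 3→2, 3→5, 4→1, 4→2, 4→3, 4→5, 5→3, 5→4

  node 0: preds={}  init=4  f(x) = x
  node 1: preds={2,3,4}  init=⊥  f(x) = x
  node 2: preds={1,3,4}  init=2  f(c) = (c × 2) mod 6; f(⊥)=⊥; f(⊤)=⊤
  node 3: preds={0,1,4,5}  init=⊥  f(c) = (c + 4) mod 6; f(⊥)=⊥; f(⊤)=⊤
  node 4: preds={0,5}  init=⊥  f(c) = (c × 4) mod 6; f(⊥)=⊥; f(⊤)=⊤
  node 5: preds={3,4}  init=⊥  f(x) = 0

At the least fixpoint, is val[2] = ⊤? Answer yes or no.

Iteration log — 14 steps:
  step 1. node 0  ⊔preds=⊥  new=4  stable
  step 2. node 1  ⊔preds=2  new=2  old=⊥  +wl: 
  step 3. node 2  ⊔preds=2  new=⊤  old=2  +wl: 1
  step 4. node 3  ⊔preds=⊤  new=⊤  old=⊥  +wl: 2
  step 5. node 4  ⊔preds=4  new=4  old=⊥  +wl: 3
  step 6. node 5  ⊔preds=⊤  new=0  old=⊥  +wl: 4
  step 7. node 1  ⊔preds=⊤  new=⊤  old=2  +wl: 
  step 8. node 2  ⊔preds=⊤  new=⊤  stable
  step 9. node 3  ⊔preds=⊤  new=⊤  stable
  step 10. node 4  ⊔preds=⊤  new=⊤  old=4  +wl: 1,2,3,5
  step 11. node 1  ⊔preds=⊤  new=⊤  stable
  step 12. node 2  ⊔preds=⊤  new=⊤  stable
  step 13. node 3  ⊔preds=⊤  new=⊤  stable
  step 14. node 5  ⊔preds=⊤  new=0  stable

Least fixpoint reached:
  node 0: 4
  node 1: ⊤
  node 2: ⊤
  node 3: ⊤
  node 4: ⊤
  node 5: 0

yes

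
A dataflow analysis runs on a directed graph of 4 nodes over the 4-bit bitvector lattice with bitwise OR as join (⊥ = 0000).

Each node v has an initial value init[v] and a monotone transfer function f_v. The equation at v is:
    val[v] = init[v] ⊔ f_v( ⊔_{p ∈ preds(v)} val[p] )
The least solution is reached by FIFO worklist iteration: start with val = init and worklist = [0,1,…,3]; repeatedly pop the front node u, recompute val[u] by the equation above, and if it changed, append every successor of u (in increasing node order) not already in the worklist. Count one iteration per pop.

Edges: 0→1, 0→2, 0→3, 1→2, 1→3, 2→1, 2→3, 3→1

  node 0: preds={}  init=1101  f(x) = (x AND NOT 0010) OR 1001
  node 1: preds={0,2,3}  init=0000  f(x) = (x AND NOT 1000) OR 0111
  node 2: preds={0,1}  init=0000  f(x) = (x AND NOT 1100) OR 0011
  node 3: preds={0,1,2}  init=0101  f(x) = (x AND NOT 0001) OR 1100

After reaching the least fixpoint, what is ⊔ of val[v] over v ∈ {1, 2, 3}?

Worklist (5 pops):
  #1 pop 0: in=0000 → 1101 (no change)
  #2 pop 1: in=1101 → 0111 (was 0000); enqueue []
  #3 pop 2: in=1111 → 0011 (was 0000); enqueue [1]
  #4 pop 3: in=1111 → 1111 (was 0101); enqueue []
  #5 pop 1: in=1111 → 0111 (no change)

Fixpoint:
  val[0] = 1101
  val[1] = 0111
  val[2] = 0011
  val[3] = 1111

1111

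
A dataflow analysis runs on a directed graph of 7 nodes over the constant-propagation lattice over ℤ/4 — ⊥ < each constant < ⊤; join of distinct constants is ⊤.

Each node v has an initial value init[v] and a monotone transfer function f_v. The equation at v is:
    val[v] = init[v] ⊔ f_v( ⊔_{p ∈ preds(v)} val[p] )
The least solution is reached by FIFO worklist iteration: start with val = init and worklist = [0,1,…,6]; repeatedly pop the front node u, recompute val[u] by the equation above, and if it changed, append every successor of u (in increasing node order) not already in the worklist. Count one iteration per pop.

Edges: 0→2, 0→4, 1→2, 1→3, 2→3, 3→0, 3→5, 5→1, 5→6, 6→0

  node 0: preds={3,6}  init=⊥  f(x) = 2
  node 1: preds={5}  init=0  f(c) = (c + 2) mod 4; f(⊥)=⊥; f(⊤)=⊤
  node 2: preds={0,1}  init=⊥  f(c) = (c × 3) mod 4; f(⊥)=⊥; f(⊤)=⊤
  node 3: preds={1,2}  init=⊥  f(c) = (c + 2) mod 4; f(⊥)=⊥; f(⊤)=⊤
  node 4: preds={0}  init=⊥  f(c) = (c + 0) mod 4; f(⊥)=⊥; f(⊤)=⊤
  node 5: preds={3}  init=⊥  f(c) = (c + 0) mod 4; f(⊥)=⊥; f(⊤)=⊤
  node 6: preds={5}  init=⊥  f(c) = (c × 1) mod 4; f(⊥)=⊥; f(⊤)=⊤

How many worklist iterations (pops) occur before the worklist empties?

Worklist (11 pops):
  #1 pop 0: in=⊥ → 2 (was ⊥); enqueue []
  #2 pop 1: in=⊥ → 0 (no change)
  #3 pop 2: in=⊤ → ⊤ (was ⊥); enqueue []
  #4 pop 3: in=⊤ → ⊤ (was ⊥); enqueue [0]
  #5 pop 4: in=2 → 2 (was ⊥); enqueue []
  #6 pop 5: in=⊤ → ⊤ (was ⊥); enqueue [1]
  #7 pop 6: in=⊤ → ⊤ (was ⊥); enqueue []
  #8 pop 0: in=⊤ → 2 (no change)
  #9 pop 1: in=⊤ → ⊤ (was 0); enqueue [2,3]
  #10 pop 2: in=⊤ → ⊤ (no change)
  #11 pop 3: in=⊤ → ⊤ (no change)

Fixpoint:
  val[0] = 2
  val[1] = ⊤
  val[2] = ⊤
  val[3] = ⊤
  val[4] = 2
  val[5] = ⊤
  val[6] = ⊤

11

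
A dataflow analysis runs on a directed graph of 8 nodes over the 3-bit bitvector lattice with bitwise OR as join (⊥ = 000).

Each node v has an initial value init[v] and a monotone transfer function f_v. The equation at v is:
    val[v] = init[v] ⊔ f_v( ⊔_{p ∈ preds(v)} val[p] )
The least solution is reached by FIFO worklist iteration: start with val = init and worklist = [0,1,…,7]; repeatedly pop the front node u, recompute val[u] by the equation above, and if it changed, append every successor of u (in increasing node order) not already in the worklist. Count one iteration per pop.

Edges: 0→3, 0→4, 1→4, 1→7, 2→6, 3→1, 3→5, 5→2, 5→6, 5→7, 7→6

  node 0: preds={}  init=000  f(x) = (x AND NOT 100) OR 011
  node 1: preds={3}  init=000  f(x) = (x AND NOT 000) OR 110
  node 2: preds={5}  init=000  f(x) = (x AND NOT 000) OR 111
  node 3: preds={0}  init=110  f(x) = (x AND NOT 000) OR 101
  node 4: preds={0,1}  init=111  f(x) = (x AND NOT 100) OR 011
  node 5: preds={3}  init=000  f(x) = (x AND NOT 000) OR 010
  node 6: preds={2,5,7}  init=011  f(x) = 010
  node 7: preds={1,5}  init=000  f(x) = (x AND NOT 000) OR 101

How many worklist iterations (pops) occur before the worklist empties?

Trace (13 dequeues):
  [1] u=0 | in 000 | out 011 | prev 000 | push {}
  [2] u=1 | in 110 | out 110 | prev 000 | push {}
  [3] u=2 | in 000 | out 111 | prev 000 | push {}
  [4] u=3 | in 011 | out 111 | prev 110 | push {1}
  [5] u=4 | in 111 | out 111 | ==
  [6] u=5 | in 111 | out 111 | prev 000 | push {2}
  [7] u=6 | in 111 | out 011 | ==
  [8] u=7 | in 111 | out 111 | prev 000 | push {6}
  [9] u=1 | in 111 | out 111 | prev 110 | push {4,7}
  [10] u=2 | in 111 | out 111 | ==
  [11] u=6 | in 111 | out 011 | ==
  [12] u=4 | in 111 | out 111 | ==
  [13] u=7 | in 111 | out 111 | ==

Converged values:
  [0] 011
  [1] 111
  [2] 111
  [3] 111
  [4] 111
  [5] 111
  [6] 011
  [7] 111

13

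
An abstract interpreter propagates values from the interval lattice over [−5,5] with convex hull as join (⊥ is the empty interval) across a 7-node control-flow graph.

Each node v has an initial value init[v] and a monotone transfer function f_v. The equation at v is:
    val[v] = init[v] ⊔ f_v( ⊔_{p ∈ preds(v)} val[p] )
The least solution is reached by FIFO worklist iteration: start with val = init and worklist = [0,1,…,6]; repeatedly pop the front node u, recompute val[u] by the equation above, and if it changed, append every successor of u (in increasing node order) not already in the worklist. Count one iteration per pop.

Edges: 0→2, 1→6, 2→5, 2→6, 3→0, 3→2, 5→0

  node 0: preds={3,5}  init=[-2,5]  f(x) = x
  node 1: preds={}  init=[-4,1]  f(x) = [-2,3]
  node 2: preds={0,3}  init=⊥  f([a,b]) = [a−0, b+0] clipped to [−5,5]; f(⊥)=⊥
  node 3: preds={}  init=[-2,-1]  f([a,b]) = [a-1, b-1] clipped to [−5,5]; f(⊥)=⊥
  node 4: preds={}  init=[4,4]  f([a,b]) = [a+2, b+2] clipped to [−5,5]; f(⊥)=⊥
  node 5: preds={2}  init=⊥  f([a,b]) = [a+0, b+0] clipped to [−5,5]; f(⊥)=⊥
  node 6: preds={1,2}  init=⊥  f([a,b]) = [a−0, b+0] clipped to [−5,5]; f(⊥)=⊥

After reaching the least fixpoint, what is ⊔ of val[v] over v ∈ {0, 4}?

[-2,5]

Iteration log — 8 steps:
  step 1. node 0  ⊔preds=[-2,-1]  new=[-2,5]  stable
  step 2. node 1  ⊔preds=⊥  new=[-4,3]  old=[-4,1]  +wl: 
  step 3. node 2  ⊔preds=[-2,5]  new=[-2,5]  old=⊥  +wl: 
  step 4. node 3  ⊔preds=⊥  new=[-2,-1]  stable
  step 5. node 4  ⊔preds=⊥  new=[4,4]  stable
  step 6. node 5  ⊔preds=[-2,5]  new=[-2,5]  old=⊥  +wl: 0
  step 7. node 6  ⊔preds=[-4,5]  new=[-4,5]  old=⊥  +wl: 
  step 8. node 0  ⊔preds=[-2,5]  new=[-2,5]  stable

Least fixpoint reached:
  node 0: [-2,5]
  node 1: [-4,3]
  node 2: [-2,5]
  node 3: [-2,-1]
  node 4: [4,4]
  node 5: [-2,5]
  node 6: [-4,5]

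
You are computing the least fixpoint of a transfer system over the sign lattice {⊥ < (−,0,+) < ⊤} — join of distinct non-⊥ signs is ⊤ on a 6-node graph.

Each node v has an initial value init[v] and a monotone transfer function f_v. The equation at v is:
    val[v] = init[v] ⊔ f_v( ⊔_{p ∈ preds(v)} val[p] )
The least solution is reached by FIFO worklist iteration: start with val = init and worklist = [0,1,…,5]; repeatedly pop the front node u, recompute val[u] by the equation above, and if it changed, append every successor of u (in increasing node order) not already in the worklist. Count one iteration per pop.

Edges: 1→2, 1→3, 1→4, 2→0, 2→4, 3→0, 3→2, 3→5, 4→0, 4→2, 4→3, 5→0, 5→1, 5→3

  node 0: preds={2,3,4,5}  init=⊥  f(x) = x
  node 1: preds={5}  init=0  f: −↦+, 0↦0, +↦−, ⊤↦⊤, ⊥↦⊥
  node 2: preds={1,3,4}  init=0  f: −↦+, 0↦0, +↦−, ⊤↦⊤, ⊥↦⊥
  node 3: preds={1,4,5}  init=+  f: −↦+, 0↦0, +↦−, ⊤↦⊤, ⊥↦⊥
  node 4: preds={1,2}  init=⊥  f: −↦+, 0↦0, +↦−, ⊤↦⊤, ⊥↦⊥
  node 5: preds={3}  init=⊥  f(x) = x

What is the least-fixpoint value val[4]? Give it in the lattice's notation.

⊤

Worklist (13 pops):
  #1 pop 0: in=⊤ → ⊤ (was ⊥); enqueue []
  #2 pop 1: in=⊥ → 0 (no change)
  #3 pop 2: in=⊤ → ⊤ (was 0); enqueue [0]
  #4 pop 3: in=0 → ⊤ (was +); enqueue [2]
  #5 pop 4: in=⊤ → ⊤ (was ⊥); enqueue [3]
  #6 pop 5: in=⊤ → ⊤ (was ⊥); enqueue [1]
  #7 pop 0: in=⊤ → ⊤ (no change)
  #8 pop 2: in=⊤ → ⊤ (no change)
  #9 pop 3: in=⊤ → ⊤ (no change)
  #10 pop 1: in=⊤ → ⊤ (was 0); enqueue [2,3,4]
  #11 pop 2: in=⊤ → ⊤ (no change)
  #12 pop 3: in=⊤ → ⊤ (no change)
  #13 pop 4: in=⊤ → ⊤ (no change)

Fixpoint:
  val[0] = ⊤
  val[1] = ⊤
  val[2] = ⊤
  val[3] = ⊤
  val[4] = ⊤
  val[5] = ⊤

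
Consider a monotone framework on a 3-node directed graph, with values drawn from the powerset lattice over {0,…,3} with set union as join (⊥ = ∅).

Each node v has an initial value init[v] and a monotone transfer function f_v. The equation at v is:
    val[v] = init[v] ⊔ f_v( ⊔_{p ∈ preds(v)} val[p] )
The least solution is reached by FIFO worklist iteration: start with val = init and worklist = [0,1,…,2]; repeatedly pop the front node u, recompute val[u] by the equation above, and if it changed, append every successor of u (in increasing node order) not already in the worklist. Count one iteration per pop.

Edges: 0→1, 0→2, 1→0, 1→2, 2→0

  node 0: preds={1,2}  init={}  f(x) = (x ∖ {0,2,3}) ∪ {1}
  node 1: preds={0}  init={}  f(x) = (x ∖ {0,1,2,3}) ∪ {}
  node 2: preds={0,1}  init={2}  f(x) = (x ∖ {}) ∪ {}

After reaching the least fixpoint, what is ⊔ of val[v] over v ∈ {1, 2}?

Worklist (4 pops):
  #1 pop 0: in={2} → {1} (was {}); enqueue []
  #2 pop 1: in={1} → {} (no change)
  #3 pop 2: in={1} → {1,2} (was {2}); enqueue [0]
  #4 pop 0: in={1,2} → {1} (no change)

Fixpoint:
  val[0] = {1}
  val[1] = {}
  val[2] = {1,2}

{1,2}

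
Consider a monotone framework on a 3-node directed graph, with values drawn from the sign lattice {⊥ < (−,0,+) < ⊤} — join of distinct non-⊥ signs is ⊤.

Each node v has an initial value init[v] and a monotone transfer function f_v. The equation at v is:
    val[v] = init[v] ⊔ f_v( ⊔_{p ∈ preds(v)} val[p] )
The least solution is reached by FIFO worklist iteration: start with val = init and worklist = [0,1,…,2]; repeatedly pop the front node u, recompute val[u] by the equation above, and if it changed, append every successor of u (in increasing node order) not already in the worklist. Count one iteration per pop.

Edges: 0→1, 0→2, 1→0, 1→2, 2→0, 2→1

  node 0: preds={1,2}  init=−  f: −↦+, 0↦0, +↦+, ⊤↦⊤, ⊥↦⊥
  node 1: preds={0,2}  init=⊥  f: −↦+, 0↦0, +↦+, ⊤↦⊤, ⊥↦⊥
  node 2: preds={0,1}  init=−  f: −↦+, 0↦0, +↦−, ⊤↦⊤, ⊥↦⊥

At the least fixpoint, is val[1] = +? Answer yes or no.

Trace (5 dequeues):
  [1] u=0 | in − | out ⊤ | prev − | push {}
  [2] u=1 | in ⊤ | out ⊤ | prev ⊥ | push {0}
  [3] u=2 | in ⊤ | out ⊤ | prev − | push {1}
  [4] u=0 | in ⊤ | out ⊤ | ==
  [5] u=1 | in ⊤ | out ⊤ | ==

Converged values:
  [0] ⊤
  [1] ⊤
  [2] ⊤

no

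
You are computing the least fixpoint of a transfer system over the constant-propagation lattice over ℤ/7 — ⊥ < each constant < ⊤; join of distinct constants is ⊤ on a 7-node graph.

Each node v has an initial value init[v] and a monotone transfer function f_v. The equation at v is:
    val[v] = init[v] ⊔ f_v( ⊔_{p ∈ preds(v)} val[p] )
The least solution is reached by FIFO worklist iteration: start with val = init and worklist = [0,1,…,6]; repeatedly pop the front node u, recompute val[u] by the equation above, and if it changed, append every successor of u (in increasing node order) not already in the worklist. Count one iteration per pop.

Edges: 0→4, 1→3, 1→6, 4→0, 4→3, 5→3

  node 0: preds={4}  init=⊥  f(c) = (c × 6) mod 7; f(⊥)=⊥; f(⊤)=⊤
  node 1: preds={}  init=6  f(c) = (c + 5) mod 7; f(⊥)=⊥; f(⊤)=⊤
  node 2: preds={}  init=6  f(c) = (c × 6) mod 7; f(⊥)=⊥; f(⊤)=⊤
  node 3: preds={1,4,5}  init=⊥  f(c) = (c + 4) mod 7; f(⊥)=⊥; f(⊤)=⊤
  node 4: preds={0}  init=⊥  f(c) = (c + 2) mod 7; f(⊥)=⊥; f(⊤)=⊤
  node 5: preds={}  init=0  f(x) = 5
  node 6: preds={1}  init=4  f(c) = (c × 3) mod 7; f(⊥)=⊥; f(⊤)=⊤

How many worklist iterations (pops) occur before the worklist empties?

8

Trace (8 dequeues):
  [1] u=0 | in ⊥ | out ⊥ | ==
  [2] u=1 | in ⊥ | out 6 | ==
  [3] u=2 | in ⊥ | out 6 | ==
  [4] u=3 | in ⊤ | out ⊤ | prev ⊥ | push {}
  [5] u=4 | in ⊥ | out ⊥ | ==
  [6] u=5 | in ⊥ | out ⊤ | prev 0 | push {3}
  [7] u=6 | in 6 | out 4 | ==
  [8] u=3 | in ⊤ | out ⊤ | ==

Converged values:
  [0] ⊥
  [1] 6
  [2] 6
  [3] ⊤
  [4] ⊥
  [5] ⊤
  [6] 4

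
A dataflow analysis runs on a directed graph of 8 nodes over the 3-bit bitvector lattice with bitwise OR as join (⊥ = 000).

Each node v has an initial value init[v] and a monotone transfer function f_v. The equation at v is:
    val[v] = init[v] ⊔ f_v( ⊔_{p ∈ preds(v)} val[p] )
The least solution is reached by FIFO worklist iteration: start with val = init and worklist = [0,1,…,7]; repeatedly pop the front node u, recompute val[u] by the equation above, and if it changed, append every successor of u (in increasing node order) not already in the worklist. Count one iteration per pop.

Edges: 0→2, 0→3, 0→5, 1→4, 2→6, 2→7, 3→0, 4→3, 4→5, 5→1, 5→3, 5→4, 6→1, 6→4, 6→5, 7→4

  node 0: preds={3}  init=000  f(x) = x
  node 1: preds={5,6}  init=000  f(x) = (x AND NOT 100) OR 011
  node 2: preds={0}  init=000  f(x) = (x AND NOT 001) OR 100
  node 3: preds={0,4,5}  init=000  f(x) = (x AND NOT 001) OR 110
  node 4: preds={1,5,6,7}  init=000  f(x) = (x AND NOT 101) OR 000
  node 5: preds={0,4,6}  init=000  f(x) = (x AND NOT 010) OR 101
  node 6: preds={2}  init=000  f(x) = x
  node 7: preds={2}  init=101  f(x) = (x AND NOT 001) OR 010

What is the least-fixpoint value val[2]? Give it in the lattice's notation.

110

Worklist (19 pops):
  #1 pop 0: in=000 → 000 (no change)
  #2 pop 1: in=000 → 011 (was 000); enqueue []
  #3 pop 2: in=000 → 100 (was 000); enqueue []
  #4 pop 3: in=000 → 110 (was 000); enqueue [0]
  #5 pop 4: in=111 → 010 (was 000); enqueue [3]
  #6 pop 5: in=010 → 101 (was 000); enqueue [1,4]
  #7 pop 6: in=100 → 100 (was 000); enqueue [5]
  #8 pop 7: in=100 → 111 (was 101); enqueue []
  #9 pop 0: in=110 → 110 (was 000); enqueue [2]
  #10 pop 3: in=111 → 110 (no change)
  #11 pop 1: in=101 → 011 (no change)
  #12 pop 4: in=111 → 010 (no change)
  #13 pop 5: in=110 → 101 (no change)
  #14 pop 2: in=110 → 110 (was 100); enqueue [6,7]
  #15 pop 6: in=110 → 110 (was 100); enqueue [1,4,5]
  #16 pop 7: in=110 → 111 (no change)
  #17 pop 1: in=111 → 011 (no change)
  #18 pop 4: in=111 → 010 (no change)
  #19 pop 5: in=110 → 101 (no change)

Fixpoint:
  val[0] = 110
  val[1] = 011
  val[2] = 110
  val[3] = 110
  val[4] = 010
  val[5] = 101
  val[6] = 110
  val[7] = 111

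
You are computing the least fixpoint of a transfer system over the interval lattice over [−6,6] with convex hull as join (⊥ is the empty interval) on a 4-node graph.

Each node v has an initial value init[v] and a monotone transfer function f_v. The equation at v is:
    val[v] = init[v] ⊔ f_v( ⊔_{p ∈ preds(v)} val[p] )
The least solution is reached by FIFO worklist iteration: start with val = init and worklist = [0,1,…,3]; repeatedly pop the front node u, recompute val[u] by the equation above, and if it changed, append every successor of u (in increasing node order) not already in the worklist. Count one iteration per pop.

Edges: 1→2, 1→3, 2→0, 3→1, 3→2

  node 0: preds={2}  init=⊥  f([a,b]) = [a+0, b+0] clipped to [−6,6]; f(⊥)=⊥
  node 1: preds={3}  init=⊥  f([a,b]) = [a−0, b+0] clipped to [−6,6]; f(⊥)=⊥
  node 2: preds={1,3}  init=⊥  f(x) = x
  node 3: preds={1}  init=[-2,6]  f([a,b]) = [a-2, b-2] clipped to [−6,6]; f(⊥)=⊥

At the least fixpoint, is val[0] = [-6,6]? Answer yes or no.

yes

Trace (13 dequeues):
  [1] u=0 | in ⊥ | out ⊥ | ==
  [2] u=1 | in [-2,6] | out [-2,6] | prev ⊥ | push {}
  [3] u=2 | in [-2,6] | out [-2,6] | prev ⊥ | push {0}
  [4] u=3 | in [-2,6] | out [-4,6] | prev [-2,6] | push {1,2}
  [5] u=0 | in [-2,6] | out [-2,6] | prev ⊥ | push {}
  [6] u=1 | in [-4,6] | out [-4,6] | prev [-2,6] | push {3}
  [7] u=2 | in [-4,6] | out [-4,6] | prev [-2,6] | push {0}
  [8] u=3 | in [-4,6] | out [-6,6] | prev [-4,6] | push {1,2}
  [9] u=0 | in [-4,6] | out [-4,6] | prev [-2,6] | push {}
  [10] u=1 | in [-6,6] | out [-6,6] | prev [-4,6] | push {3}
  [11] u=2 | in [-6,6] | out [-6,6] | prev [-4,6] | push {0}
  [12] u=3 | in [-6,6] | out [-6,6] | ==
  [13] u=0 | in [-6,6] | out [-6,6] | prev [-4,6] | push {}

Converged values:
  [0] [-6,6]
  [1] [-6,6]
  [2] [-6,6]
  [3] [-6,6]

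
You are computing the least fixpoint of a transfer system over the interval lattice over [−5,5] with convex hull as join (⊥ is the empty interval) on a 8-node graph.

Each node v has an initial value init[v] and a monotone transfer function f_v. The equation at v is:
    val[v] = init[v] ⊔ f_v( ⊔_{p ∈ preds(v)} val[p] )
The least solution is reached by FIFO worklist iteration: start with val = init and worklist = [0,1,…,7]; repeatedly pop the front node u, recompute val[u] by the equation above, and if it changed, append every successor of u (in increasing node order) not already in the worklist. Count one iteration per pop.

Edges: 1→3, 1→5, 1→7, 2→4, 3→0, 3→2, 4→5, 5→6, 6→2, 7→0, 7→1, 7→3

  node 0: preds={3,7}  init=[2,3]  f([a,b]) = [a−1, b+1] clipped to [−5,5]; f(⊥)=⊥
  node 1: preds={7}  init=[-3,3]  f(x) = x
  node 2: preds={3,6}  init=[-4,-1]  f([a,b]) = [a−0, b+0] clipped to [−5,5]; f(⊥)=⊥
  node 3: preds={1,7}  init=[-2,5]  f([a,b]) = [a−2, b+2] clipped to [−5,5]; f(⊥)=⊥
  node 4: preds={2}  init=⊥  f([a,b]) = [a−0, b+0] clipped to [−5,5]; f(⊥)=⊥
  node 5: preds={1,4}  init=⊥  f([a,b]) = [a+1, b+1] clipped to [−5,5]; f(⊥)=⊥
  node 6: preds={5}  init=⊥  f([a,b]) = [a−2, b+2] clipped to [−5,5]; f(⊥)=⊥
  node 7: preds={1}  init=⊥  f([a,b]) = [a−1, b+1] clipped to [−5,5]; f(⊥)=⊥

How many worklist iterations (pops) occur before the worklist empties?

21

Worklist (21 pops):
  #1 pop 0: in=[-2,5] → [-3,5] (was [2,3]); enqueue []
  #2 pop 1: in=⊥ → [-3,3] (no change)
  #3 pop 2: in=[-2,5] → [-4,5] (was [-4,-1]); enqueue []
  #4 pop 3: in=[-3,3] → [-5,5] (was [-2,5]); enqueue [0,2]
  #5 pop 4: in=[-4,5] → [-4,5] (was ⊥); enqueue []
  #6 pop 5: in=[-4,5] → [-3,5] (was ⊥); enqueue []
  #7 pop 6: in=[-3,5] → [-5,5] (was ⊥); enqueue []
  #8 pop 7: in=[-3,3] → [-4,4] (was ⊥); enqueue [1,3]
  #9 pop 0: in=[-5,5] → [-5,5] (was [-3,5]); enqueue []
  #10 pop 2: in=[-5,5] → [-5,5] (was [-4,5]); enqueue [4]
  #11 pop 1: in=[-4,4] → [-4,4] (was [-3,3]); enqueue [5,7]
  #12 pop 3: in=[-4,4] → [-5,5] (no change)
  #13 pop 4: in=[-5,5] → [-5,5] (was [-4,5]); enqueue []
  #14 pop 5: in=[-5,5] → [-4,5] (was [-3,5]); enqueue [6]
  #15 pop 7: in=[-4,4] → [-5,5] (was [-4,4]); enqueue [0,1,3]
  #16 pop 6: in=[-4,5] → [-5,5] (no change)
  #17 pop 0: in=[-5,5] → [-5,5] (no change)
  #18 pop 1: in=[-5,5] → [-5,5] (was [-4,4]); enqueue [5,7]
  #19 pop 3: in=[-5,5] → [-5,5] (no change)
  #20 pop 5: in=[-5,5] → [-4,5] (no change)
  #21 pop 7: in=[-5,5] → [-5,5] (no change)

Fixpoint:
  val[0] = [-5,5]
  val[1] = [-5,5]
  val[2] = [-5,5]
  val[3] = [-5,5]
  val[4] = [-5,5]
  val[5] = [-4,5]
  val[6] = [-5,5]
  val[7] = [-5,5]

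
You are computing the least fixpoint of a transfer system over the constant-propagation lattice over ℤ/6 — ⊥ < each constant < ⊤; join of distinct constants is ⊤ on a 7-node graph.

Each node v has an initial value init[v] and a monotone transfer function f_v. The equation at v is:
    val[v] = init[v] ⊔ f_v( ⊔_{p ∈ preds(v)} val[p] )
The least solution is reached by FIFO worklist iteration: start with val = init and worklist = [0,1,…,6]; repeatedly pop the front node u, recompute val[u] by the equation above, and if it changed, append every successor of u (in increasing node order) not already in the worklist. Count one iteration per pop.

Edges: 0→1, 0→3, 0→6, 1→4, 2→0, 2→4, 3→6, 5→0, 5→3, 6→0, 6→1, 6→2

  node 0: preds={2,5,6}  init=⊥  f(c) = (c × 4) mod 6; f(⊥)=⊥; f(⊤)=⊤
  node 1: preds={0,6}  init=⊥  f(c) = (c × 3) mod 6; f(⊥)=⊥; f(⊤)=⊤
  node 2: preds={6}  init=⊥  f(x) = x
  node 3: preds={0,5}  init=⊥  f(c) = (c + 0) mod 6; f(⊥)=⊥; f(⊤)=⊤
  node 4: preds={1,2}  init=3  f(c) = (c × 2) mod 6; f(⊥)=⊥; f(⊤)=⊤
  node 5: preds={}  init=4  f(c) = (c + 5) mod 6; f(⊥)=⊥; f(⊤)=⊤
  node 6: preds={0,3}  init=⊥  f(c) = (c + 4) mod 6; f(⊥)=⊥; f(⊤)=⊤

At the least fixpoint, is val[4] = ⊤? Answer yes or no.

yes

Trace (18 dequeues):
  [1] u=0 | in 4 | out 4 | prev ⊥ | push {}
  [2] u=1 | in 4 | out 0 | prev ⊥ | push {}
  [3] u=2 | in ⊥ | out ⊥ | ==
  [4] u=3 | in 4 | out 4 | prev ⊥ | push {}
  [5] u=4 | in 0 | out ⊤ | prev 3 | push {}
  [6] u=5 | in ⊥ | out 4 | ==
  [7] u=6 | in 4 | out 2 | prev ⊥ | push {0,1,2}
  [8] u=0 | in ⊤ | out ⊤ | prev 4 | push {3,6}
  [9] u=1 | in ⊤ | out ⊤ | prev 0 | push {4}
  [10] u=2 | in 2 | out 2 | prev ⊥ | push {0}
  [11] u=3 | in ⊤ | out ⊤ | prev 4 | push {}
  [12] u=6 | in ⊤ | out ⊤ | prev 2 | push {1,2}
  [13] u=4 | in ⊤ | out ⊤ | ==
  [14] u=0 | in ⊤ | out ⊤ | ==
  [15] u=1 | in ⊤ | out ⊤ | ==
  [16] u=2 | in ⊤ | out ⊤ | prev 2 | push {0,4}
  [17] u=0 | in ⊤ | out ⊤ | ==
  [18] u=4 | in ⊤ | out ⊤ | ==

Converged values:
  [0] ⊤
  [1] ⊤
  [2] ⊤
  [3] ⊤
  [4] ⊤
  [5] 4
  [6] ⊤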